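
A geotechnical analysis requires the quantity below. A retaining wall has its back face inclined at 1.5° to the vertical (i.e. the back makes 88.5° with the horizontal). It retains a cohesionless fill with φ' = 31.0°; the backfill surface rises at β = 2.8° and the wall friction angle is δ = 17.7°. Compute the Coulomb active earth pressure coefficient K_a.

K_a = sin²(α+φ) / [sin²α · sin(α−δ) · (1 + √{sin(φ+δ)sin(φ−β) / (sin(α−δ)sin(α+β))})²].
With α = 88.5°, φ = 31.0°, δ = 17.7°, β = 2.8°: K_a = 0.3084.

0.308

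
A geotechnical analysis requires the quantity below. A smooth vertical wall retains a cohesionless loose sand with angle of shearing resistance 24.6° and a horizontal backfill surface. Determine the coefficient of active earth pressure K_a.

0.412

K_a = (1 − sin φ)/(1 + sin φ) = (1 − sin 24.6°)/(1 + sin 24.6°) = 0.4121.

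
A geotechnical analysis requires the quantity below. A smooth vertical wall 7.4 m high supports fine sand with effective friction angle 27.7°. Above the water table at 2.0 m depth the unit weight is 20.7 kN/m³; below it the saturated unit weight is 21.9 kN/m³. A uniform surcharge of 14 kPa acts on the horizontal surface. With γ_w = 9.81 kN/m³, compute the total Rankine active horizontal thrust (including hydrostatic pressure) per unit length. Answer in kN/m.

K_a = tan²(45° − φ/2) = 0.3653.
γ' = 21.9 − 9.81 = 12.09 kN/m³. h₂ = H − d_w = 5.4 m.
σ'_h: at surface K_a·q = 5.115; at WT K_a(q+γd_w) = 20.24; at base K_a(q+γd_w+γ'h₂) = 44.09 kPa.
P₁ = ½(5.115+20.24)×2.0 = 25.35; P₂ = ½(20.24+44.09)×5.4 = 173.7; P_w = ½γ_w h₂² = 143.0.
Total = 25.35+173.7+143.0 = 342.1 kN/m.

342 kN/m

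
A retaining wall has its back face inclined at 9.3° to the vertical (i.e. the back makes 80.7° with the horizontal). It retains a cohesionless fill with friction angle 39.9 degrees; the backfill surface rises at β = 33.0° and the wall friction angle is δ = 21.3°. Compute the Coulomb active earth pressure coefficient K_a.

K_a = sin²(α+φ) / [sin²α · sin(α−δ) · (1 + √{sin(φ+δ)sin(φ−β) / (sin(α−δ)sin(α+β))})²].
With α = 80.7°, φ = 39.9°, δ = 21.3°, β = 33.0°: K_a = 0.4740.

0.474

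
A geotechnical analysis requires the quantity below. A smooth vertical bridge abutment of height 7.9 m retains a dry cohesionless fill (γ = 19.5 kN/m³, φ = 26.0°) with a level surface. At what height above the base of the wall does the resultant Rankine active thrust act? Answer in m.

2.63 m

K_a = 0.3905.
The pressure distribution is triangular, so the resultant acts at H/3 above the base = 7.9/3 = 2.633 m.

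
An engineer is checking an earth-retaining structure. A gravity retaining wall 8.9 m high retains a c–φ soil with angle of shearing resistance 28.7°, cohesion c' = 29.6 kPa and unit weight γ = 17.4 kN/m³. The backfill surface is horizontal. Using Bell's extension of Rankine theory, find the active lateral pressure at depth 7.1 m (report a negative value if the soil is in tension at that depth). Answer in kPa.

8.30 kPa

K_a = (1 − sin φ)/(1 + sin φ) = 0.3511.
σ_a = K_a γ z − 2c√K_a = 0.3511×17.4×7.1 − 2×29.6×0.5926 = 8.300 kPa.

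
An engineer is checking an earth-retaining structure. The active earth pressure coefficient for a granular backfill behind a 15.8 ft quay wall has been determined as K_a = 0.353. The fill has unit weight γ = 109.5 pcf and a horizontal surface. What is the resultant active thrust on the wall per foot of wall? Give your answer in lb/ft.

P = ½ K_a γ H² = 0.5 × 0.353 × 109.5 × 15.8² = 4825 lb/ft.

4820 lb/ft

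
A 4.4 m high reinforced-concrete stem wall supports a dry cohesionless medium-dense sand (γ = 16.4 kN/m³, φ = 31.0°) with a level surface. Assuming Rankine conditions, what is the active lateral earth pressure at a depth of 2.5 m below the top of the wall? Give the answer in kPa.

13.1 kPa

K_a = (1 − sin φ)/(1 + sin φ) = 0.3201.
σ_h = K_a γ z = 0.3201 × 16.4 × 2.5 = 13.12 kPa.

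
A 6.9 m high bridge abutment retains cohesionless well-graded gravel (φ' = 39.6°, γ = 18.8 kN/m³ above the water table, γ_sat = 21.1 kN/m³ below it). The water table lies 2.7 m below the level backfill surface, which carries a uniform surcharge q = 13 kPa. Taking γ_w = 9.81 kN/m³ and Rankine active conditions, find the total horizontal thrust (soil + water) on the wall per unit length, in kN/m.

191 kN/m

K_a = tan²(45° − φ/2) = 0.2214.
γ' = 21.1 − 9.81 = 11.29 kN/m³. h₂ = H − d_w = 4.2 m.
σ'_h: at surface K_a·q = 2.879; at WT K_a(q+γd_w) = 14.12; at base K_a(q+γd_w+γ'h₂) = 24.62 kPa.
P₁ = ½(2.879+14.12)×2.7 = 22.95; P₂ = ½(14.12+24.62)×4.2 = 81.35; P_w = ½γ_w h₂² = 86.52.
Total = 22.95+81.35+86.52 = 190.8 kN/m.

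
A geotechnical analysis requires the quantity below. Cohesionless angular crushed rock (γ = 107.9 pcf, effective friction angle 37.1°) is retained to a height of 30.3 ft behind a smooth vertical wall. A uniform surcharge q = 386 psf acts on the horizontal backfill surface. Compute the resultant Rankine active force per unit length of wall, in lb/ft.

K_a = tan²(45° − φ/2) = 0.2475.
Soil triangle: ½ K_a γ H² = 0.5×0.2475×107.9×30.3² = 12260 lb/ft.
Surcharge rectangle: K_a q H = 0.2475×386×30.3 = 2895 lb/ft.
Total = 12260 + 2895 = 15150 lb/ft.

15200 lb/ft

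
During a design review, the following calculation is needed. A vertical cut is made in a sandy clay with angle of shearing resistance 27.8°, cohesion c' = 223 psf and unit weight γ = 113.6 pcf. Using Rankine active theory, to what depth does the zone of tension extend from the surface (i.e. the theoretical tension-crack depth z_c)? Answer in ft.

K_a = tan²(45° − 27.8°/2) = 0.3639; √K_a = 0.6032.
The active pressure is zero where K_a γ z = 2c√K_a, so z_c = 2c/(γ√K_a) = 2×223/(113.6×0.6032) = 6.508 ft.

6.51 ft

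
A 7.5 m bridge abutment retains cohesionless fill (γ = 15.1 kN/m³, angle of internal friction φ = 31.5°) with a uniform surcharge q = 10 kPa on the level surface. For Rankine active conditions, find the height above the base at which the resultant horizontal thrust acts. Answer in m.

K_a = 0.3136.
Triangular part P₁ = ½K_aγH² = 133.2 at H/3 = 2.500 m; rectangular part P₂ = K_a q H = 23.52 at H/2 = 3.750 m.
ȳ = (P₁·2.500 + P₂·3.750)/(P₁+P₂) = 2.688 m.

2.69 m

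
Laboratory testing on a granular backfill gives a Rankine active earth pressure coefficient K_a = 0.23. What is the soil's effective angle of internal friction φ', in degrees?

K_a = tan²(45° − φ/2) ⇒ 45° − φ/2 = arctan(√0.23) = 25.62°.
φ = 2(45° − 25.62°) = 38.76°.

38.8°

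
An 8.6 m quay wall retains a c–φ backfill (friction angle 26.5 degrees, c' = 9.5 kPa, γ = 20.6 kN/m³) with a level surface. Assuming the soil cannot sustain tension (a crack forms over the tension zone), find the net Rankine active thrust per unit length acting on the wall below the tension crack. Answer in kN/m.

199 kN/m

K_a = 0.3829; √K_a = 0.6188.
Tension-crack depth z_c = 2c/(γ√K_a) = 2×9.5/(20.6×0.6188) = 1.490 m.
σ_a at base = K_a γ H − 2c√K_a = 0.3829×20.6×8.6 − 2×9.5×0.6188 = 56.08 kPa.
P_a = ½ × 56.08 × (H − z_c) = 0.5×56.08×7.110 = 199.4 kN/m.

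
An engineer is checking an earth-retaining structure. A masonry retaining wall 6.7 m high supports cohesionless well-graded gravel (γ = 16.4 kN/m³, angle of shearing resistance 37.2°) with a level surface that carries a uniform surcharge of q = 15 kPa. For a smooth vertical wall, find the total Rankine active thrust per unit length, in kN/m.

115 kN/m

K_a = tan²(45° − φ/2) = 0.2464.
Soil triangle: ½ K_a γ H² = 0.5×0.2464×16.4×6.7² = 90.71 kN/m.
Surcharge rectangle: K_a q H = 0.2464×15×6.7 = 24.76 kN/m.
Total = 90.71 + 24.76 = 115.5 kN/m.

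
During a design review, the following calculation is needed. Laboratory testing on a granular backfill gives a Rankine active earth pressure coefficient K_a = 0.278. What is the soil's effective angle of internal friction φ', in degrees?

34.4°

K_a = tan²(45° − φ/2) ⇒ 45° − φ/2 = arctan(√0.278) = 27.80°.
φ = 2(45° − 27.80°) = 34.40°.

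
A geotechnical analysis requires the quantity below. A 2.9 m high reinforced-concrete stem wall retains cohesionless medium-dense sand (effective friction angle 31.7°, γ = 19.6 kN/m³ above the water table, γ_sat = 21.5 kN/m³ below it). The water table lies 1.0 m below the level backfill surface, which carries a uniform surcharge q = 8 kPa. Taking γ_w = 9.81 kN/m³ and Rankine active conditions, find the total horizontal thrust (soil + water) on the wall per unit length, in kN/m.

46.1 kN/m

K_a = tan²(45° − φ/2) = 0.3111.
γ' = 21.5 − 9.81 = 11.69 kN/m³. h₂ = H − d_w = 1.9 m.
σ'_h: at surface K_a·q = 2.489; at WT K_a(q+γd_w) = 8.586; at base K_a(q+γd_w+γ'h₂) = 15.49 kPa.
P₁ = ½(2.489+8.586)×1.0 = 5.537; P₂ = ½(8.586+15.49)×1.9 = 22.88; P_w = ½γ_w h₂² = 17.71.
Total = 5.537+22.88+17.71 = 46.12 kN/m.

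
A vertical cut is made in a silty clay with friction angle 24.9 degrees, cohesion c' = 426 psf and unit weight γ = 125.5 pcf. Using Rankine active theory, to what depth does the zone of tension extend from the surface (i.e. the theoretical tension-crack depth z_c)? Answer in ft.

K_a = tan²(45° − 24.9°/2) = 0.4074; √K_a = 0.6383.
The active pressure is zero where K_a γ z = 2c√K_a, so z_c = 2c/(γ√K_a) = 2×426/(125.5×0.6383) = 10.64 ft.

10.6 ft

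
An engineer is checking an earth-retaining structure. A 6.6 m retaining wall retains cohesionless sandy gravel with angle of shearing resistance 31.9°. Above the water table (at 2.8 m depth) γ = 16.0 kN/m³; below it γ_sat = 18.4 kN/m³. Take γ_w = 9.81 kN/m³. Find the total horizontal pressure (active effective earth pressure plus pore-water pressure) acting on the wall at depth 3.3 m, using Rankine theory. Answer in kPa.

K_a = (1 − sin φ)/(1 + sin φ) = 0.3085.
γ' = 18.4 − 9.81 = 8.590 kN/m³.
Effective vertical stress at 3.3 m: σ'_v = 16.0×2.8 + 8.590×0.500 = 49.09 kPa.
σ'_h = K_a σ'_v = 0.3085 × 49.09 = 15.15 kPa; u = γ_w × 0.500 = 4.905 kPa.
Total σ_h = 15.15 + 4.905 = 20.05 kPa.

20.1 kPa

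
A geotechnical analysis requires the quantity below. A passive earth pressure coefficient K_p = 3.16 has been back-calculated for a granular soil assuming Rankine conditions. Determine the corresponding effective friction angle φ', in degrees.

31.3°

K_p = (1+sin φ)/(1−sin φ) ⇒ sin φ = (K_p − 1)/(K_p + 1) = 0.5192.
φ = arcsin(0.5192) = 31.28°.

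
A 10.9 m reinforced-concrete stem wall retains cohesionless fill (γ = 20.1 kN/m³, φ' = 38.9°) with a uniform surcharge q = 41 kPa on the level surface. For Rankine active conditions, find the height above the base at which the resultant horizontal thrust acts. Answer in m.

K_a = 0.2285.
Triangular part P₁ = ½K_aγH² = 272.9 at H/3 = 3.633 m; rectangular part P₂ = K_a q H = 102.1 at H/2 = 5.450 m.
ȳ = (P₁·3.633 + P₂·5.450)/(P₁+P₂) = 4.128 m.

4.13 m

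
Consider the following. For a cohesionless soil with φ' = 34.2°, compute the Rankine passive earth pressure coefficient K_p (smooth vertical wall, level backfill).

3.57

K_p = (1 + sin φ)/(1 − sin φ) = tan²(45° + 34.2°/2) = 3.567.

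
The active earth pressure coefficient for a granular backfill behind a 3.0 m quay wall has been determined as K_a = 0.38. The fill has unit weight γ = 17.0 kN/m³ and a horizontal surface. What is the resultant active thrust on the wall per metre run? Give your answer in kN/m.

29.1 kN/m

P = ½ K_a γ H² = 0.5 × 0.38 × 17.0 × 3.0² = 29.07 kN/m.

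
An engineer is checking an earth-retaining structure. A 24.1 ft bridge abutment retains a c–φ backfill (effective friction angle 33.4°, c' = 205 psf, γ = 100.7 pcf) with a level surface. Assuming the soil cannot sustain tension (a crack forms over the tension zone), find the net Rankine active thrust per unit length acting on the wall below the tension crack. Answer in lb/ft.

K_a = 0.2899; √K_a = 0.5384.
Tension-crack depth z_c = 2c/(γ√K_a) = 2×205/(100.7×0.5384) = 7.562 ft.
σ_a at base = K_a γ H − 2c√K_a = 0.2899×100.7×24.1 − 2×205×0.5384 = 482.8 psf.
P_a = ½ × 482.8 × (H − z_c) = 0.5×482.8×16.54 = 3993 lb/ft.

3990 lb/ft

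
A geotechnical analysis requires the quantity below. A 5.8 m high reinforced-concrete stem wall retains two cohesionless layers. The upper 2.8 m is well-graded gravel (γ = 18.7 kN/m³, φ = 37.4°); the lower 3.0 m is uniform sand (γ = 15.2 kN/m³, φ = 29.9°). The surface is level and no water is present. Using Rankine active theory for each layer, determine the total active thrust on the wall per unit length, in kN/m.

93.4 kN/m

K_a1 = tan²(45°−37.4°/2) = 0.2443; K_a2 = tan²(45°−29.9°/2) = 0.3347.
Layer 1: σ at base = K_a1 γ₁ h₁ = 12.79 kPa; P₁ = ½×12.79×2.8 = 17.91.
Layer 2: σ_v at top = γ₁h₁ = 52.36; σ_h top = K_a2×52.36 = 17.52; σ_h base = K_a2×(52.36+15.2×3.0) = 32.79.
P₂ = ½(17.52+32.79)×3.0 = 75.46. Total P_a = 17.91+75.46 = 93.37 kN/m.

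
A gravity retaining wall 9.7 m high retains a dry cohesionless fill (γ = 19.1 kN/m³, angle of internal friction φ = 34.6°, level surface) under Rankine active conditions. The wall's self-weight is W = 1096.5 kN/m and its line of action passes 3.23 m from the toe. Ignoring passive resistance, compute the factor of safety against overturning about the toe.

K_a = tan²(45° − 34.6°/2) = 0.2756.
P_a = ½K_aγH² = 0.5×0.2756×19.1×9.7² = 247.7 kN/m, acting at H/3 = 3.233 m above the base.
Overturning moment M_o = P_a × H/3 = 247.7 × 3.233 = 800.8.
Resisting moment M_r = W × 3.23 = 1096.5 × 3.23 = 3542.
FS_overturning = M_r/M_o = 3542/800.8 = 4.423.

4.42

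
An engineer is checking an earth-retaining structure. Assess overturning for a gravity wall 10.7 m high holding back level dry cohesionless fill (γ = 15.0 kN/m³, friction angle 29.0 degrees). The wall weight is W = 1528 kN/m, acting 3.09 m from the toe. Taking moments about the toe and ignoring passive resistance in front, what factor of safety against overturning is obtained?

4.44

K_a = tan²(45° − 29.0°/2) = 0.3470.
P_a = ½K_aγH² = 0.5×0.3470×15.0×10.7² = 297.9 kN/m, acting at H/3 = 3.567 m above the base.
Overturning moment M_o = P_a × H/3 = 297.9 × 3.567 = 1063.
Resisting moment M_r = W × 3.09 = 1528 × 3.09 = 4722.
FS_overturning = M_r/M_o = 4722/1063 = 4.443.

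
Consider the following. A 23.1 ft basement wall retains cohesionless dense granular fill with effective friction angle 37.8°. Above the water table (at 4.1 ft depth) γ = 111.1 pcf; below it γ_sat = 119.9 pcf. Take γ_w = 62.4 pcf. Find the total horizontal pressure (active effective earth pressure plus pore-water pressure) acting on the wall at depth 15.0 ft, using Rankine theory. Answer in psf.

K_a = (1 − sin φ)/(1 + sin φ) = 0.2400.
γ' = 119.9 − 62.4 = 57.50 pcf.
Effective vertical stress at 15.0 ft: σ'_v = 111.1×4.1 + 57.50×10.9 = 1082 psf.
σ'_h = K_a σ'_v = 0.2400 × 1082 = 259.7 psf; u = γ_w × 10.9 = 680.2 psf.
Total σ_h = 259.7 + 680.2 = 939.9 psf.

940 psf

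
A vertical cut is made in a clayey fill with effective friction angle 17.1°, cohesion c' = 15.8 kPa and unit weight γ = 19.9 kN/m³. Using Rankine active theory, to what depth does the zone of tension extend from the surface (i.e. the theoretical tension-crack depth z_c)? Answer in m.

2.15 m

K_a = tan²(45° − 17.1°/2) = 0.5455; √K_a = 0.7386.
The active pressure is zero where K_a γ z = 2c√K_a, so z_c = 2c/(γ√K_a) = 2×15.8/(19.9×0.7386) = 2.150 m.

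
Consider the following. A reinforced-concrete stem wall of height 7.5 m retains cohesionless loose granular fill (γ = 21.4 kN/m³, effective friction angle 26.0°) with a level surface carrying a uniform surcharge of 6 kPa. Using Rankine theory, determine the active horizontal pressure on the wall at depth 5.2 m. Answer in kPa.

45.8 kPa

K_a = (1 − sin φ)/(1 + sin φ) = 0.3905.
σ_v = γz + q = 21.4 × 5.2 + 6 = 117.3 kPa.
σ_h = K_a σ_v = 0.3905 × 117.3 = 45.79 kPa.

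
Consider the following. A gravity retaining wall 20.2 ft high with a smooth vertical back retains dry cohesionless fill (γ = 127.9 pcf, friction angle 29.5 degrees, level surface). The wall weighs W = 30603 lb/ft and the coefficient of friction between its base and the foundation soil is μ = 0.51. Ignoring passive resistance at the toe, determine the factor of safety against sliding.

K_a = tan²(45° − 29.5°/2) = 0.3401.
P_a = ½K_aγH² = 0.5×0.3401×127.9×20.2² = 8875 lb/ft, acting at H/3 = 6.733 ft above the base.
FS_sliding = μW / P_a = 0.51×30603 / 8875 = 1.759.

1.76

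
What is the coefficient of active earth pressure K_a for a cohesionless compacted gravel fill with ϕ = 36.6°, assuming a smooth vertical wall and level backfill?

K_a = (1 − sin φ)/(1 + sin φ) = (1 − sin 36.6°)/(1 + sin 36.6°) = 0.2530.

0.253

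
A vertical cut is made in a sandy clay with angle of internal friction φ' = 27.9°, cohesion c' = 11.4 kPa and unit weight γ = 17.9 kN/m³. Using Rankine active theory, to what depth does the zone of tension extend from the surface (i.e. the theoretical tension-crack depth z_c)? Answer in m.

2.12 m

K_a = tan²(45° − 27.9°/2) = 0.3625; √K_a = 0.6020.
The active pressure is zero where K_a γ z = 2c√K_a, so z_c = 2c/(γ√K_a) = 2×11.4/(17.9×0.6020) = 2.116 m.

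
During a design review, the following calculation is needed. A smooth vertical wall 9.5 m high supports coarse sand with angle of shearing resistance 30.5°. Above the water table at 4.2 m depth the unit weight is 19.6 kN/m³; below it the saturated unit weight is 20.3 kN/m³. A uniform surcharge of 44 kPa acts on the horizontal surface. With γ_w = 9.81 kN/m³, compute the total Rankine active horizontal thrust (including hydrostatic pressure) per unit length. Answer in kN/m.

521 kN/m

K_a = tan²(45° − φ/2) = 0.3267.
γ' = 20.3 − 9.81 = 10.49 kN/m³. h₂ = H − d_w = 5.3 m.
σ'_h: at surface K_a·q = 14.37; at WT K_a(q+γd_w) = 41.26; at base K_a(q+γd_w+γ'h₂) = 59.43 kPa.
P₁ = ½(14.37+41.26)×4.2 = 116.8; P₂ = ½(41.26+59.43)×5.3 = 266.8; P_w = ½γ_w h₂² = 137.8.
Total = 116.8+266.8+137.8 = 521.5 kN/m.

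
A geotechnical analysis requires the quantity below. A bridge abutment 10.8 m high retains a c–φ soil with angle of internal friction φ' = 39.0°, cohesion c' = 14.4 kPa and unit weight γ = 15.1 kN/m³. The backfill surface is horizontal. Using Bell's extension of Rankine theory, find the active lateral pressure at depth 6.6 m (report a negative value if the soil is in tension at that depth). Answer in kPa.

K_a = (1 − sin φ)/(1 + sin φ) = 0.2275.
σ_a = K_a γ z − 2c√K_a = 0.2275×15.1×6.6 − 2×14.4×0.4770 = 8.936 kPa.

8.94 kPa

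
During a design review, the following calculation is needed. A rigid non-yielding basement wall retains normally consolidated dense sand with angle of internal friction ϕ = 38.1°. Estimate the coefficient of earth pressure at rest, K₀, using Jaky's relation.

0.383

K₀ = 1 − sin φ' = 1 − sin 38.1° = 0.3830.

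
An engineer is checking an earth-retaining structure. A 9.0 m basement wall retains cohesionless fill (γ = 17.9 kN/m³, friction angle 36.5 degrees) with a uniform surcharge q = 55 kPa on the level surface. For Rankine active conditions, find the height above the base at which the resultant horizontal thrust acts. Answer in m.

3.61 m

K_a = 0.2541.
Triangular part P₁ = ½K_aγH² = 184.2 at H/3 = 3.000 m; rectangular part P₂ = K_a q H = 125.8 at H/2 = 4.500 m.
ȳ = (P₁·3.000 + P₂·4.500)/(P₁+P₂) = 3.609 m.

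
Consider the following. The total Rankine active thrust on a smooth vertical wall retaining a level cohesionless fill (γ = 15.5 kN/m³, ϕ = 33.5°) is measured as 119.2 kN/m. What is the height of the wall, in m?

K_a = 0.2887. P_a = ½ K_a γ H² ⇒ H = √(2P_a/(K_a γ)).
H = √(2×119.2/(0.2887×15.5)) = 7.299 m.

7.30 m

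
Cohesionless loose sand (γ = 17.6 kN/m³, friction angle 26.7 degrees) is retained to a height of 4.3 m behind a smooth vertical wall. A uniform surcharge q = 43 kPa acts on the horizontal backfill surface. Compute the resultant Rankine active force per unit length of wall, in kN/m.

K_a = tan²(45° − φ/2) = 0.3800.
Soil triangle: ½ K_a γ H² = 0.5×0.3800×17.6×4.3² = 61.82 kN/m.
Surcharge rectangle: K_a q H = 0.3800×43×4.3 = 70.25 kN/m.
Total = 61.82 + 70.25 = 132.1 kN/m.

132 kN/m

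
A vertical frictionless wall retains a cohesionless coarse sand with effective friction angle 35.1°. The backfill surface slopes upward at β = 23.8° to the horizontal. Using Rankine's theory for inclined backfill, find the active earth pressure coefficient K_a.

0.349

K_a = cos β · (cos β − √(cos²β − cos²φ)) / (cos β + √(cos²β − cos²φ)).
cos β = 0.9150, cos φ = 0.8181, √(cos²β − cos²φ) = 0.4096.
K_a = 0.9150 × (0.9150 − 0.4096)/(0.9150 + 0.4096) = 0.3491.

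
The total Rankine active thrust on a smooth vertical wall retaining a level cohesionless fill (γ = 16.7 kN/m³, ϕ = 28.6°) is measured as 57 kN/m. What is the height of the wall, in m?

K_a = 0.3525. P_a = ½ K_a γ H² ⇒ H = √(2P_a/(K_a γ)).
H = √(2×57/(0.3525×16.7)) = 4.400 m.

4.40 m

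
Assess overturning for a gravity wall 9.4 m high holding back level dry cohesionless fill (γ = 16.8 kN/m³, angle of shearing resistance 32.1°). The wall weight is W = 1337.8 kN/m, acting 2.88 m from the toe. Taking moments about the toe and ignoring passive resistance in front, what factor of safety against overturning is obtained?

5.41

K_a = tan²(45° − 32.1°/2) = 0.3060.
P_a = ½K_aγH² = 0.5×0.3060×16.8×9.4² = 227.1 kN/m, acting at H/3 = 3.133 m above the base.
Overturning moment M_o = P_a × H/3 = 227.1 × 3.133 = 711.6.
Resisting moment M_r = W × 2.88 = 1337.8 × 2.88 = 3853.
FS_overturning = M_r/M_o = 3853/711.6 = 5.414.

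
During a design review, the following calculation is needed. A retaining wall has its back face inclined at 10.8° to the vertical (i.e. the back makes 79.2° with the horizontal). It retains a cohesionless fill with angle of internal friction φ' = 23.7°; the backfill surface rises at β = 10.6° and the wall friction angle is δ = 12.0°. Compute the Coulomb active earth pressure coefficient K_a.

0.562

K_a = sin²(α+φ) / [sin²α · sin(α−δ) · (1 + √{sin(φ+δ)sin(φ−β) / (sin(α−δ)sin(α+β))})²].
With α = 79.2°, φ = 23.7°, δ = 12.0°, β = 10.6°: K_a = 0.5619.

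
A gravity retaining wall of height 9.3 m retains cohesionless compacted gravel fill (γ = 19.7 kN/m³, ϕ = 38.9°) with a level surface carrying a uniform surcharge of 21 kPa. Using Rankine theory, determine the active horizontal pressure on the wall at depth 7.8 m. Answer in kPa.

K_a = (1 − sin φ)/(1 + sin φ) = 0.2285.
σ_v = γz + q = 19.7 × 7.8 + 21 = 174.7 kPa.
σ_h = K_a σ_v = 0.2285 × 174.7 = 39.91 kPa.

39.9 kPa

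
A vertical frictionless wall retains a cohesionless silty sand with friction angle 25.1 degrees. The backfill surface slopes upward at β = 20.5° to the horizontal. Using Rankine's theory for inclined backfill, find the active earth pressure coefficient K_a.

0.555

K_a = cos β · (cos β − √(cos²β − cos²φ)) / (cos β + √(cos²β − cos²φ)).
cos β = 0.9367, cos φ = 0.9056, √(cos²β − cos²φ) = 0.2394.
K_a = 0.9367 × (0.9367 − 0.2394)/(0.9367 + 0.2394) = 0.5554.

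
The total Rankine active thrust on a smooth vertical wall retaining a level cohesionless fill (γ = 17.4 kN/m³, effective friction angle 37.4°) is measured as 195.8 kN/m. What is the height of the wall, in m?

9.60 m

K_a = 0.2443. P_a = ½ K_a γ H² ⇒ H = √(2P_a/(K_a γ)).
H = √(2×195.8/(0.2443×17.4)) = 9.599 m.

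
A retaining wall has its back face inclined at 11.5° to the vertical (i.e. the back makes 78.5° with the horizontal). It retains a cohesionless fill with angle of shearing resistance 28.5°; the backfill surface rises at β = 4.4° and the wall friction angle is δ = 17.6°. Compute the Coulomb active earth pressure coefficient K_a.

K_a = sin²(α+φ) / [sin²α · sin(α−δ) · (1 + √{sin(φ+δ)sin(φ−β) / (sin(α−δ)sin(α+β))})²].
With α = 78.5°, φ = 28.5°, δ = 17.6°, β = 4.4°: K_a = 0.4352.

0.435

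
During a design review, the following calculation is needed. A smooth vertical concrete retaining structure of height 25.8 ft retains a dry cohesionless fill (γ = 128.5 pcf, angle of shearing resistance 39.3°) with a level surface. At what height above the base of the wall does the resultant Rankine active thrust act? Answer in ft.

8.60 ft

K_a = 0.2245.
The pressure distribution is triangular, so the resultant acts at H/3 above the base = 25.8/3 = 8.600 ft.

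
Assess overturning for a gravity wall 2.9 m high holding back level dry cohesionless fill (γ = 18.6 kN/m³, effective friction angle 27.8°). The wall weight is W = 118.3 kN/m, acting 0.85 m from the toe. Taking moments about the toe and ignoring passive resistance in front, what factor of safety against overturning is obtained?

K_a = tan²(45° − 27.8°/2) = 0.3639.
P_a = ½K_aγH² = 0.5×0.3639×18.6×2.9² = 28.46 kN/m, acting at H/3 = 0.9667 m above the base.
Overturning moment M_o = P_a × H/3 = 28.46 × 0.9667 = 27.51.
Resisting moment M_r = W × 0.85 = 118.3 × 0.85 = 100.6.
FS_overturning = M_r/M_o = 100.6/27.51 = 3.655.

3.65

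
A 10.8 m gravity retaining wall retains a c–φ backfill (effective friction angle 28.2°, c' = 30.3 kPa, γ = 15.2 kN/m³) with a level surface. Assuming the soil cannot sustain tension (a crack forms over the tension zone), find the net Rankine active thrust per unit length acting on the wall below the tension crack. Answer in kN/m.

46.6 kN/m

K_a = 0.3582; √K_a = 0.5985.
Tension-crack depth z_c = 2c/(γ√K_a) = 2×30.3/(15.2×0.5985) = 6.662 m.
σ_a at base = K_a γ H − 2c√K_a = 0.3582×15.2×10.8 − 2×30.3×0.5985 = 22.53 kPa.
P_a = ½ × 22.53 × (H − z_c) = 0.5×22.53×4.138 = 46.62 kN/m.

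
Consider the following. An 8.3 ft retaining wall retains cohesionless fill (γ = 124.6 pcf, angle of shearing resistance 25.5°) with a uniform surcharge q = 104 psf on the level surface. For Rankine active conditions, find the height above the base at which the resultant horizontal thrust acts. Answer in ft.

K_a = 0.3981.
Triangular part P₁ = ½K_aγH² = 1709 at H/3 = 2.767 ft; rectangular part P₂ = K_a q H = 343.6 at H/2 = 4.150 ft.
ȳ = (P₁·2.767 + P₂·4.150)/(P₁+P₂) = 2.998 ft.

3.00 ft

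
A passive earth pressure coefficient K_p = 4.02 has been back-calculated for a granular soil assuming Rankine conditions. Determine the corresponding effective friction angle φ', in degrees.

K_p = (1+sin φ)/(1−sin φ) ⇒ sin φ = (K_p − 1)/(K_p + 1) = 0.6016.
φ = arcsin(0.6016) = 36.98°.

37.0°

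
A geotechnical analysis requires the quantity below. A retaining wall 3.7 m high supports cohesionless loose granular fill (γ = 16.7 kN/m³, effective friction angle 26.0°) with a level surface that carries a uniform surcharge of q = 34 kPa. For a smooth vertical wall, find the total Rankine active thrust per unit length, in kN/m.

K_a = tan²(45° − φ/2) = 0.3905.
Soil triangle: ½ K_a γ H² = 0.5×0.3905×16.7×3.7² = 44.63 kN/m.
Surcharge rectangle: K_a q H = 0.3905×34×3.7 = 49.12 kN/m.
Total = 44.63 + 49.12 = 93.75 kN/m.

93.8 kN/m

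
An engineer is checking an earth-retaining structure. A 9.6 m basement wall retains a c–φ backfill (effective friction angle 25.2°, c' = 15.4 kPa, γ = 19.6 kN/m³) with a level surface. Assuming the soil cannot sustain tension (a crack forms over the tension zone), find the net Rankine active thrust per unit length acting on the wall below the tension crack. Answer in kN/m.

200 kN/m

K_a = 0.4027; √K_a = 0.6346.
Tension-crack depth z_c = 2c/(γ√K_a) = 2×15.4/(19.6×0.6346) = 2.476 m.
σ_a at base = K_a γ H − 2c√K_a = 0.4027×19.6×9.6 − 2×15.4×0.6346 = 56.23 kPa.
P_a = ½ × 56.23 × (H − z_c) = 0.5×56.23×7.124 = 200.3 kN/m.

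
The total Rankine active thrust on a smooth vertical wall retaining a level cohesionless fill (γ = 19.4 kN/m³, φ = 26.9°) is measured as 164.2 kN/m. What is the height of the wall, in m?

K_a = 0.3770. P_a = ½ K_a γ H² ⇒ H = √(2P_a/(K_a γ)).
H = √(2×164.2/(0.3770×19.4)) = 6.701 m.

6.70 m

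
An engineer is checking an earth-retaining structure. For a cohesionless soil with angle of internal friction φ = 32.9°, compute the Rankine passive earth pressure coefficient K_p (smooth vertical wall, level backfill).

K_p = (1 + sin φ)/(1 − sin φ) = tan²(45° + 32.9°/2) = 3.378.

3.38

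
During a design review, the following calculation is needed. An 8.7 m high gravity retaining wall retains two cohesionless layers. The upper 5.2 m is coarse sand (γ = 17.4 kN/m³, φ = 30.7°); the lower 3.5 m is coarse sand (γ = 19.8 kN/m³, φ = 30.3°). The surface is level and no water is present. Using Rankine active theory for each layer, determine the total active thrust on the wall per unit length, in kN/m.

K_a1 = tan²(45°−30.7°/2) = 0.3240; K_a2 = tan²(45°−30.3°/2) = 0.3293.
Layer 1: σ at base = K_a1 γ₁ h₁ = 29.32 kPa; P₁ = ½×29.32×5.2 = 76.23.
Layer 2: σ_v at top = γ₁h₁ = 90.48; σ_h top = K_a2×90.48 = 29.80; σ_h base = K_a2×(90.48+19.8×3.5) = 52.62.
P₂ = ½(29.80+52.62)×3.5 = 144.2. Total P_a = 76.23+144.2 = 220.5 kN/m.

220 kN/m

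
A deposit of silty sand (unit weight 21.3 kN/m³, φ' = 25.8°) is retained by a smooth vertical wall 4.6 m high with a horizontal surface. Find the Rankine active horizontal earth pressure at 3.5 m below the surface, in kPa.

K_a = (1 − sin φ)/(1 + sin φ) = 0.3935.
σ_h = K_a γ z = 0.3935 × 21.3 × 3.5 = 29.34 kPa.

29.3 kPa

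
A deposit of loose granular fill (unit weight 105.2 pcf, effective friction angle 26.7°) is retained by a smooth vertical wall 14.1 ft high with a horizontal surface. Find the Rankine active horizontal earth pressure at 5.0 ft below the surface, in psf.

K_a = (1 − sin φ)/(1 + sin φ) = 0.3800.
σ_h = K_a γ z = 0.3800 × 105.2 × 5.0 = 199.9 psf.

200 psf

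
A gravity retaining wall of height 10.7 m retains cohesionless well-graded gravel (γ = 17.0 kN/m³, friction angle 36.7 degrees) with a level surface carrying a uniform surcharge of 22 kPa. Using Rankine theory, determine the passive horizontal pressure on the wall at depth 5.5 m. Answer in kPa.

459 kPa

K_p = (1 + sin φ)/(1 − sin φ) = 3.970.
σ_v = γz + q = 17.0 × 5.5 + 22 = 115.5 kPa.
σ_h = K_p σ_v = 3.970 × 115.5 = 458.6 kPa.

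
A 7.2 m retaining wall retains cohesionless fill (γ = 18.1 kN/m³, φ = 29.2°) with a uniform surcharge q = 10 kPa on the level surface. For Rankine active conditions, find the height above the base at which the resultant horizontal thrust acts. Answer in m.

2.56 m

K_a = 0.3442.
Triangular part P₁ = ½K_aγH² = 161.5 at H/3 = 2.400 m; rectangular part P₂ = K_a q H = 24.78 at H/2 = 3.600 m.
ȳ = (P₁·2.400 + P₂·3.600)/(P₁+P₂) = 2.560 m.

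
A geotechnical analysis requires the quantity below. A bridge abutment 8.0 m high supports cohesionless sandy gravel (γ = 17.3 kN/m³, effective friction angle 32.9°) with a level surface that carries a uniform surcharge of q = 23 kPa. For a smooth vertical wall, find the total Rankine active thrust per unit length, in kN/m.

K_a = tan²(45° − φ/2) = 0.2960.
Soil triangle: ½ K_a γ H² = 0.5×0.2960×17.3×8.0² = 163.9 kN/m.
Surcharge rectangle: K_a q H = 0.2960×23×8.0 = 54.47 kN/m.
Total = 163.9 + 54.47 = 218.4 kN/m.

218 kN/m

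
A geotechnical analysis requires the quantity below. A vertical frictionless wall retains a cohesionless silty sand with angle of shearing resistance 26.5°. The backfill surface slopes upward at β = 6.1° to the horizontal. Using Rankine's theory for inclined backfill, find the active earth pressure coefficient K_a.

0.391

K_a = cos β · (cos β − √(cos²β − cos²φ)) / (cos β + √(cos²β − cos²φ)).
cos β = 0.9943, cos φ = 0.8949, √(cos²β − cos²φ) = 0.4334.
K_a = 0.9943 × (0.9943 − 0.4334)/(0.9943 + 0.4334) = 0.3907.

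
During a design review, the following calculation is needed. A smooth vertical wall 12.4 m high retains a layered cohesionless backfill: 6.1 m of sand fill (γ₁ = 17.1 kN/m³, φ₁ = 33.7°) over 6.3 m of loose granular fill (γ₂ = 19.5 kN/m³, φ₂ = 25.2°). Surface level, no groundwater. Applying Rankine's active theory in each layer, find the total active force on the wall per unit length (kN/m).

512 kN/m

K_a1 = tan²(45°−33.7°/2) = 0.2863; K_a2 = tan²(45°−25.2°/2) = 0.4027.
Layer 1: σ at base = K_a1 γ₁ h₁ = 29.86 kPa; P₁ = ½×29.86×6.1 = 91.09.
Layer 2: σ_v at top = γ₁h₁ = 104.3; σ_h top = K_a2×104.3 = 42.01; σ_h base = K_a2×(104.3+19.5×6.3) = 91.49.
P₂ = ½(42.01+91.49)×6.3 = 420.5. Total P_a = 91.09+420.5 = 511.6 kN/m.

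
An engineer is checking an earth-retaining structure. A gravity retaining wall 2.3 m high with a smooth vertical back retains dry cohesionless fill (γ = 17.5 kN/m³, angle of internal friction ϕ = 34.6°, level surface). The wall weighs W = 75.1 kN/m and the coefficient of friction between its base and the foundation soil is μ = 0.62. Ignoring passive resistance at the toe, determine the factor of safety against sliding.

3.65

K_a = tan²(45° − 34.6°/2) = 0.2756.
P_a = ½K_aγH² = 0.5×0.2756×17.5×2.3² = 12.76 kN/m, acting at H/3 = 0.7667 m above the base.
FS_sliding = μW / P_a = 0.62×75.1 / 12.76 = 3.649.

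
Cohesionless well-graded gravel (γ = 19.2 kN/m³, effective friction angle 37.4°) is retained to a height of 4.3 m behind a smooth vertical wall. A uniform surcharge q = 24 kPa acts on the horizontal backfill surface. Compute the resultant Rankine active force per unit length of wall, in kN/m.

K_a = tan²(45° − φ/2) = 0.2443.
Soil triangle: ½ K_a γ H² = 0.5×0.2443×19.2×4.3² = 43.36 kN/m.
Surcharge rectangle: K_a q H = 0.2443×24×4.3 = 25.21 kN/m.
Total = 43.36 + 25.21 = 68.57 kN/m.

68.6 kN/m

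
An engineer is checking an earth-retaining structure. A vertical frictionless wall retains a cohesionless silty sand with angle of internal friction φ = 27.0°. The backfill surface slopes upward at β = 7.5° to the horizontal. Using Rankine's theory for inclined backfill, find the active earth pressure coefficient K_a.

K_a = cos β · (cos β − √(cos²β − cos²φ)) / (cos β + √(cos²β − cos²φ)).
cos β = 0.9914, cos φ = 0.8910, √(cos²β − cos²φ) = 0.4348.
K_a = 0.9914 × (0.9914 − 0.4348)/(0.9914 + 0.4348) = 0.3869.

0.387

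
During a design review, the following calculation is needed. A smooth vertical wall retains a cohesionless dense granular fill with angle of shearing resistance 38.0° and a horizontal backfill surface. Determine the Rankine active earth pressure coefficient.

0.238

K_a = tan²(45° − φ/2) = tan²(26.00°) = 0.2379.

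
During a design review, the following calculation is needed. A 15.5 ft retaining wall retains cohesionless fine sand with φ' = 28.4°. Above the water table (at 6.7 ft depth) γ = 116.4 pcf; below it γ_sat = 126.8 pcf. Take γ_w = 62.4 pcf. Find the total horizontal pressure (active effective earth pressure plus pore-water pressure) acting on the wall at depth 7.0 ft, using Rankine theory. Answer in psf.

K_a = (1 − sin φ)/(1 + sin φ) = 0.3554.
γ' = 126.8 − 62.4 = 64.40 pcf.
Effective vertical stress at 7.0 ft: σ'_v = 116.4×6.7 + 64.40×0.300 = 799.2 psf.
σ'_h = K_a σ'_v = 0.3554 × 799.2 = 284.0 psf; u = γ_w × 0.300 = 18.72 psf.
Total σ_h = 284.0 + 18.72 = 302.7 psf.

303 psf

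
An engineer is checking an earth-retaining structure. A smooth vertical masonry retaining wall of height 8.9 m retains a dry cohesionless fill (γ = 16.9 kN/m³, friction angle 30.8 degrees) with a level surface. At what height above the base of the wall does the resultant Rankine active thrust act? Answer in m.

K_a = 0.3227.
The pressure distribution is triangular, so the resultant acts at H/3 above the base = 8.9/3 = 2.967 m.

2.97 m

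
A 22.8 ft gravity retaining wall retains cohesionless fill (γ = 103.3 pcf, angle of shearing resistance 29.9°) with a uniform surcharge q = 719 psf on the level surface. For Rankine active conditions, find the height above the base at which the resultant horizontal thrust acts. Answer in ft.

K_a = 0.3347.
Triangular part P₁ = ½K_aγH² = 8986 at H/3 = 7.600 ft; rectangular part P₂ = K_a q H = 5486 at H/2 = 11.40 ft.
ȳ = (P₁·7.600 + P₂·11.40)/(P₁+P₂) = 9.041 ft.

9.04 ft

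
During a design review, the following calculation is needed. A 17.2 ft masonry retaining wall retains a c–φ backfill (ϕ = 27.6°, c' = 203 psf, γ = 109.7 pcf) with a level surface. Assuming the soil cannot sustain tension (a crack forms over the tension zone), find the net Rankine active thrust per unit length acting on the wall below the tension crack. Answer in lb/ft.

K_a = 0.3668; √K_a = 0.6056.
Tension-crack depth z_c = 2c/(γ√K_a) = 2×203/(109.7×0.6056) = 6.111 ft.
σ_a at base = K_a γ H − 2c√K_a = 0.3668×109.7×17.2 − 2×203×0.6056 = 446.2 psf.
P_a = ½ × 446.2 × (H − z_c) = 0.5×446.2×11.09 = 2474 lb/ft.

2470 lb/ft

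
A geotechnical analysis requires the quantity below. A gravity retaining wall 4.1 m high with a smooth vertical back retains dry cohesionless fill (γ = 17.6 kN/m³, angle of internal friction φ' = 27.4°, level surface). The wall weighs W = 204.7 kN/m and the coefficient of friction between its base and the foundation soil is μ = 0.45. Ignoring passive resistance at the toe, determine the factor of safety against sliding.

1.68

K_a = tan²(45° − 27.4°/2) = 0.3697.
P_a = ½K_aγH² = 0.5×0.3697×17.6×4.1² = 54.69 kN/m, acting at H/3 = 1.367 m above the base.
FS_sliding = μW / P_a = 0.45×204.7 / 54.69 = 1.684.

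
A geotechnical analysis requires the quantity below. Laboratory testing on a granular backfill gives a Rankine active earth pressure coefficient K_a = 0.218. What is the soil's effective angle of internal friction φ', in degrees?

K_a = tan²(45° − φ/2) ⇒ 45° − φ/2 = arctan(√0.218) = 25.03°.
φ = 2(45° − 25.03°) = 39.94°.

39.9°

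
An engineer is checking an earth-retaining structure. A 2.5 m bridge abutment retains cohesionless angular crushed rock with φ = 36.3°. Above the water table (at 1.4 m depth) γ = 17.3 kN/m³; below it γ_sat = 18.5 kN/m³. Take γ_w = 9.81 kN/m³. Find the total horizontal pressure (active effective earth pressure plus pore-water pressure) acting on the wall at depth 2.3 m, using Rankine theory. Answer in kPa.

K_a = (1 − sin φ)/(1 + sin φ) = 0.2563.
γ' = 18.5 − 9.81 = 8.690 kN/m³.
Effective vertical stress at 2.3 m: σ'_v = 17.3×1.4 + 8.690×0.900 = 32.04 kPa.
σ'_h = K_a σ'_v = 0.2563 × 32.04 = 8.211 kPa; u = γ_w × 0.900 = 8.829 kPa.
Total σ_h = 8.211 + 8.829 = 17.04 kPa.

17.0 kPa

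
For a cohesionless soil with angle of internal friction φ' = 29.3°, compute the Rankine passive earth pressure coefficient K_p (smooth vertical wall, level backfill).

2.92

K_p = (1 + sin φ)/(1 − sin φ) = tan²(45° + 29.3°/2) = 2.917.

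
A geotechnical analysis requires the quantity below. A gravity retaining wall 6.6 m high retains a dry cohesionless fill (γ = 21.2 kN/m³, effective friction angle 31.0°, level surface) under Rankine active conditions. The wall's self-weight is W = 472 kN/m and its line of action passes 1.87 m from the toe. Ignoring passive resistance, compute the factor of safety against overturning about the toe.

2.71

K_a = tan²(45° − 31.0°/2) = 0.3201.
P_a = ½K_aγH² = 0.5×0.3201×21.2×6.6² = 147.8 kN/m, acting at H/3 = 2.200 m above the base.
Overturning moment M_o = P_a × H/3 = 147.8 × 2.200 = 325.2.
Resisting moment M_r = W × 1.87 = 472 × 1.87 = 882.6.
FS_overturning = M_r/M_o = 882.6/325.2 = 2.714.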